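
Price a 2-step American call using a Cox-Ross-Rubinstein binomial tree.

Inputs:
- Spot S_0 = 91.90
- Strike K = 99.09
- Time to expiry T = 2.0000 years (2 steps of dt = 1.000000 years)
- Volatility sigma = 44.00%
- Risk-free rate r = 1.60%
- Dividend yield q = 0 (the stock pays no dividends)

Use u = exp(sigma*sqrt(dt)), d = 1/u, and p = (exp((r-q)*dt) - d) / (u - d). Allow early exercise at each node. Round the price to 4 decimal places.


Answer: Price = V(0,0) = 19.8896

Derivation:
dt = T/N = 1.000000
u = exp(sigma*sqrt(dt)) = 1.552707; d = 1/u = 0.644036
p = (exp((r-q)*dt) - d) / (u - d) = 0.409491
Discount per step: exp(-r*dt) = 0.984127
Stock lattice S(k, i) with i counting down-moves:
  k=0: S(0,0) = 91.9000
  k=1: S(1,0) = 142.6938; S(1,1) = 59.1869
  k=2: S(2,0) = 221.5617; S(2,1) = 91.9000; S(2,2) = 38.1185
Terminal payoffs V(N, i) = max(S_T - K, 0):
  V(2,0) = 122.471683; V(2,1) = 0.000000; V(2,2) = 0.000000
Backward induction: V(k, i) = exp(-r*dt) * [p * V(k+1, i) + (1-p) * V(k+1, i+1)]; then take max(V_cont, immediate exercise) for American.
  V(1,0) = exp(-r*dt) * [p*122.471683 + (1-p)*0.000000] = 49.354987; exercise = 43.603793; V(1,0) = max -> 49.354987
  V(1,1) = exp(-r*dt) * [p*0.000000 + (1-p)*0.000000] = 0.000000; exercise = 0.000000; V(1,1) = max -> 0.000000
  V(0,0) = exp(-r*dt) * [p*49.354987 + (1-p)*0.000000] = 19.889616; exercise = 0.000000; V(0,0) = max -> 19.889616


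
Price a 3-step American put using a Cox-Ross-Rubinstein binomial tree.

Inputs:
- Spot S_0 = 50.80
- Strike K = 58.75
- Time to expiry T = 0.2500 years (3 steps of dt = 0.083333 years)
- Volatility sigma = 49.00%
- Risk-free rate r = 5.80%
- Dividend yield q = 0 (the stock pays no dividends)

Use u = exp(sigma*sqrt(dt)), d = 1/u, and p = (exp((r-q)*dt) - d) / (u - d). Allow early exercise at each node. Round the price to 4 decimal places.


Answer: Price = V(0,0) = 9.5490

Derivation:
dt = T/N = 0.083333
u = exp(sigma*sqrt(dt)) = 1.151944; d = 1/u = 0.868098
p = (exp((r-q)*dt) - d) / (u - d) = 0.481765
Discount per step: exp(-r*dt) = 0.995178
Stock lattice S(k, i) with i counting down-moves:
  k=0: S(0,0) = 50.8000
  k=1: S(1,0) = 58.5187; S(1,1) = 44.0994
  k=2: S(2,0) = 67.4103; S(2,1) = 50.8000; S(2,2) = 38.2826
  k=3: S(3,0) = 77.6529; S(3,1) = 58.5187; S(3,2) = 44.0994; S(3,3) = 33.2330
Terminal payoffs V(N, i) = max(K - S_T, 0):
  V(3,0) = 0.000000; V(3,1) = 0.231253; V(3,2) = 14.650628; V(3,3) = 25.516982
Backward induction: V(k, i) = exp(-r*dt) * [p * V(k+1, i) + (1-p) * V(k+1, i+1)]; then take max(V_cont, immediate exercise) for American.
  V(2,0) = exp(-r*dt) * [p*0.000000 + (1-p)*0.231253] = 0.119265; exercise = 0.000000; V(2,0) = max -> 0.119265
  V(2,1) = exp(-r*dt) * [p*0.231253 + (1-p)*14.650628] = 7.666727; exercise = 7.950000; V(2,1) = max -> 7.950000
  V(2,2) = exp(-r*dt) * [p*14.650628 + (1-p)*25.516982] = 20.184156; exercise = 20.467429; V(2,2) = max -> 20.467429
  V(1,0) = exp(-r*dt) * [p*0.119265 + (1-p)*7.950000] = 4.157281; exercise = 0.231253; V(1,0) = max -> 4.157281
  V(1,1) = exp(-r*dt) * [p*7.950000 + (1-p)*20.467429] = 14.367355; exercise = 14.650628; V(1,1) = max -> 14.650628
  V(0,0) = exp(-r*dt) * [p*4.157281 + (1-p)*14.650628] = 9.549031; exercise = 7.950000; V(0,0) = max -> 9.549031


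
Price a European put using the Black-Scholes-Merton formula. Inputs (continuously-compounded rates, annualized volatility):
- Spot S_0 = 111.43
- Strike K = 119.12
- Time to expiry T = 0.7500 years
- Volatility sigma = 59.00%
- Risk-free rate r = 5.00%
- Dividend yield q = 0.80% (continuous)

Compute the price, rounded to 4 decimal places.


Answer: Price = 24.7745

Derivation:
d1 = (ln(S/K) + (r - q + 0.5*sigma^2) * T) / (sigma * sqrt(T)) = 0.18651878
d2 = d1 - sigma * sqrt(T) = -0.32443621
exp(-rT) = 0.96319442; exp(-qT) = 0.99401796
P = K * exp(-rT) * N(-d2) - S_0 * exp(-qT) * N(-d1)
N(-d1) = 0.42601898; N(-d2) = 0.62719609
P = 119.1200 * 0.96319442 * 0.62719609 - 111.4300 * 0.99401796 * 0.42601898 = 24.7745


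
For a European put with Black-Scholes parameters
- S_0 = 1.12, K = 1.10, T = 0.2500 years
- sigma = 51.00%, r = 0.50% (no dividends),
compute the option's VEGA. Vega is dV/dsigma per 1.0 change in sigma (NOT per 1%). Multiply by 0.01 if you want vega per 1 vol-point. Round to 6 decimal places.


Answer: Vega = 0.218849

Derivation:
d1 = 0.2030627667; d2 = -0.0519372333
phi(d1) = 0.3908013998; exp(-qT) = 1.0000000000; exp(-rT) = 0.9987507809
Vega = S * exp(-qT) * phi(d1) * sqrt(T) = 1.1200 * 1.0000000000 * 0.3908013998 * 0.5000000000 = 0.218849


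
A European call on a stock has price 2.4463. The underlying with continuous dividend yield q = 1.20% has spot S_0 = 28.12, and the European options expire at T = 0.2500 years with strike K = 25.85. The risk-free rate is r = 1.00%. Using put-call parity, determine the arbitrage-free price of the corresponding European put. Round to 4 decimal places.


Answer: Put price = 0.1960

Derivation:
Put-call parity: C - P = S_0 * exp(-qT) - K * exp(-rT).
S_0 * exp(-qT) = 28.1200 * 0.99700450 = 28.03576641
K * exp(-rT) = 25.8500 * 0.99750312 = 25.78545571
P = C - S*exp(-qT) + K*exp(-rT)
P = 2.4463 - 28.03576641 + 25.78545571 = 0.1960


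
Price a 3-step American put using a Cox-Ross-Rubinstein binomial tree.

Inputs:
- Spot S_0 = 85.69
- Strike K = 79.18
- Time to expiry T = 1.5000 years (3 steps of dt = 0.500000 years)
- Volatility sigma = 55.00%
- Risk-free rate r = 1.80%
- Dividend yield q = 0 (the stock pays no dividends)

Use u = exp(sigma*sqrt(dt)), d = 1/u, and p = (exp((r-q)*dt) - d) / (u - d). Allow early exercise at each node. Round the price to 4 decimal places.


dt = T/N = 0.500000
u = exp(sigma*sqrt(dt)) = 1.475370; d = 1/u = 0.677796
p = (exp((r-q)*dt) - d) / (u - d) = 0.415315
Discount per step: exp(-r*dt) = 0.991040
Stock lattice S(k, i) with i counting down-moves:
  k=0: S(0,0) = 85.6900
  k=1: S(1,0) = 126.4244; S(1,1) = 58.0804
  k=2: S(2,0) = 186.5228; S(2,1) = 85.6900; S(2,2) = 39.3666
  k=3: S(3,0) = 275.1902; S(3,1) = 126.4244; S(3,2) = 58.0804; S(3,3) = 26.6826
Terminal payoffs V(N, i) = max(K - S_T, 0):
  V(3,0) = 0.000000; V(3,1) = 0.000000; V(3,2) = 21.099650; V(3,3) = 52.497446
Backward induction: V(k, i) = exp(-r*dt) * [p * V(k+1, i) + (1-p) * V(k+1, i+1)]; then take max(V_cont, immediate exercise) for American.
  V(2,0) = exp(-r*dt) * [p*0.000000 + (1-p)*0.000000] = 0.000000; exercise = 0.000000; V(2,0) = max -> 0.000000
  V(2,1) = exp(-r*dt) * [p*0.000000 + (1-p)*21.099650] = 12.226113; exercise = 0.000000; V(2,1) = max -> 12.226113
  V(2,2) = exp(-r*dt) * [p*21.099650 + (1-p)*52.497446] = 39.103940; exercise = 39.813363; V(2,2) = max -> 39.813363
  V(1,0) = exp(-r*dt) * [p*0.000000 + (1-p)*12.226113] = 7.084376; exercise = 0.000000; V(1,0) = max -> 7.084376
  V(1,1) = exp(-r*dt) * [p*12.226113 + (1-p)*39.813363] = 28.101901; exercise = 21.099650; V(1,1) = max -> 28.101901
  V(0,0) = exp(-r*dt) * [p*7.084376 + (1-p)*28.101901] = 19.199429; exercise = 0.000000; V(0,0) = max -> 19.199429

Answer: Price = V(0,0) = 19.1994


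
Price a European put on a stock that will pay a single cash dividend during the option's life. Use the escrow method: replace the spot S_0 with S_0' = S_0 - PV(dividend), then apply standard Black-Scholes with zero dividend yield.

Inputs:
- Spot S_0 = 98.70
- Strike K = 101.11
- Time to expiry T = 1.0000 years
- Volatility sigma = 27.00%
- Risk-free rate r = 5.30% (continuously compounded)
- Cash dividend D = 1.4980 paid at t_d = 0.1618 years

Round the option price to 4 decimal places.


PV(D) = D * exp(-r * t_d) = 1.4980 * 0.99146126 = 1.48520897
S_0' = S_0 - PV(D) = 98.7000 - 1.48520897 = 97.21479103
d1 = (ln(S_0'/K) + (r + sigma^2/2)*T) / (sigma*sqrt(T)) = 0.18579199
d2 = d1 - sigma*sqrt(T) = -0.08420801
exp(-rT) = 0.94838001
N(-d1) = 0.42630394; N(-d2) = 0.53355447
P = K * exp(-rT) * N(-d2) - S_0' * N(-d1) = 101.1100 * 0.94838001 * 0.53355447 - 97.21479103 * 0.42630394 = 9.7199

Answer: Price = 9.7199


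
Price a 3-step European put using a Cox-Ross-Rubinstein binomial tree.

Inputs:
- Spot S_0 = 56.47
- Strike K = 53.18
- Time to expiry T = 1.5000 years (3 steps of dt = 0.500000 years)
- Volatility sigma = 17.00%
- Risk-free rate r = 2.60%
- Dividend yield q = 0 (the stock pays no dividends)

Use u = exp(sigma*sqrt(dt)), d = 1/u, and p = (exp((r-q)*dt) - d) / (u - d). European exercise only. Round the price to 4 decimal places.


Answer: Price = V(0,0) = 2.4929

Derivation:
dt = T/N = 0.500000
u = exp(sigma*sqrt(dt)) = 1.127732; d = 1/u = 0.886736
p = (exp((r-q)*dt) - d) / (u - d) = 0.524279
Discount per step: exp(-r*dt) = 0.987084
Stock lattice S(k, i) with i counting down-moves:
  k=0: S(0,0) = 56.4700
  k=1: S(1,0) = 63.6830; S(1,1) = 50.0740
  k=2: S(2,0) = 71.8173; S(2,1) = 56.4700; S(2,2) = 44.4024
  k=3: S(3,0) = 80.9907; S(3,1) = 63.6830; S(3,2) = 50.0740; S(3,3) = 39.3732
Terminal payoffs V(N, i) = max(K - S_T, 0):
  V(3,0) = 0.000000; V(3,1) = 0.000000; V(3,2) = 3.106027; V(3,3) = 13.806812
Backward induction: V(k, i) = exp(-r*dt) * [p * V(k+1, i) + (1-p) * V(k+1, i+1)].
  V(2,0) = exp(-r*dt) * [p*0.000000 + (1-p)*0.000000] = 0.000000
  V(2,1) = exp(-r*dt) * [p*0.000000 + (1-p)*3.106027] = 1.458517
  V(2,2) = exp(-r*dt) * [p*3.106027 + (1-p)*13.806812] = 8.090748
  V(1,0) = exp(-r*dt) * [p*0.000000 + (1-p)*1.458517] = 0.684886
  V(1,1) = exp(-r*dt) * [p*1.458517 + (1-p)*8.090748] = 4.554019
  V(0,0) = exp(-r*dt) * [p*0.684886 + (1-p)*4.554019] = 2.492894


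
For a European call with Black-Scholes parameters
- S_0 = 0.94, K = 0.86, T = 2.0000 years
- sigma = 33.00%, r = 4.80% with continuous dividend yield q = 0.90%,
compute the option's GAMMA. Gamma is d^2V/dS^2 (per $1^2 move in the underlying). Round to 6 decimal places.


Answer: Gamma = 0.750019

Derivation:
d1 = 0.5910715998; d2 = 0.1243811242
phi(d1) = 0.3350011376; exp(-qT) = 0.9821610324; exp(-rT) = 0.9084640161
Gamma = exp(-qT) * phi(d1) / (S * sigma * sqrt(T)) = 0.9821610324 * 0.3350011376 / (0.9400 * 0.3300 * 1.4142135624) = 0.750019


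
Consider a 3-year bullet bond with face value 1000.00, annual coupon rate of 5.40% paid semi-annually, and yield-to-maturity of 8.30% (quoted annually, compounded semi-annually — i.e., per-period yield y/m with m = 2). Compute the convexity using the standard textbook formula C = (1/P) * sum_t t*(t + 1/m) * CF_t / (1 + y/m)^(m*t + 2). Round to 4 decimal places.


Answer: Convexity = 8.8274

Derivation:
Coupon per period c = face * coupon_rate / m = 27.000000
Periods per year m = 2; per-period yield y/m = 0.041500
Number of cashflows N = 6
Cashflows (t years, CF_t, discount factor 1/(1+y/m)^(m*t), PV):
  t = 0.5000: CF_t = 27.000000, DF = 0.960154, PV = 25.924148
  t = 1.0000: CF_t = 27.000000, DF = 0.921895, PV = 24.891165
  t = 1.5000: CF_t = 27.000000, DF = 0.885161, PV = 23.899342
  t = 2.0000: CF_t = 27.000000, DF = 0.849890, PV = 22.947040
  t = 2.5000: CF_t = 27.000000, DF = 0.816025, PV = 22.032683
  t = 3.0000: CF_t = 1027.000000, DF = 0.783510, PV = 804.664419
Price P = sum_t PV_t = 924.358796
Convexity numerator sum_t t*(t + 1/m) * CF_t / (1+y/m)^(m*t + 2):
  t = 0.5000: term = 11.949671
  t = 1.0000: term = 34.420560
  t = 1.5000: term = 66.098050
  t = 2.0000: term = 105.773804
  t = 2.5000: term = 152.338652
  t = 3.0000: term = 7789.068952
Convexity = (1/P) * sum = 8159.649688 / 924.358796 = 8.827362


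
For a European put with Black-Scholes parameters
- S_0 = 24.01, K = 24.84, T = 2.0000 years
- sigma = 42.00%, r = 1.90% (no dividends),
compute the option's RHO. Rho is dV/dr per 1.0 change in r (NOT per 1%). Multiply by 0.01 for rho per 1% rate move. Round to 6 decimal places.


Answer: Rho = -29.374644

Derivation:
d1 = 0.3037447101; d2 = -0.2902249861
phi(d1) = 0.3809569289; exp(-qT) = 1.0000000000; exp(-rT) = 0.9627129409
N(-d2) = 0.6141779389
Rho = -K*T*exp(-rT)*N(-d2) = -24.8400 * 2.0000 * 0.9627129409 * 0.6141779389 = -29.374644


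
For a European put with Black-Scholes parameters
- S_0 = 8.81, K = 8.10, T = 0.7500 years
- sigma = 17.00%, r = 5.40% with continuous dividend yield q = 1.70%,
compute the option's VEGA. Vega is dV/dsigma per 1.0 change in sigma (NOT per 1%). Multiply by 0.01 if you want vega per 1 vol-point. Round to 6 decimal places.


Answer: Vega = 2.124563

Derivation:
d1 = 0.8328167479; d2 = 0.6855924293
phi(d1) = 0.2820332235; exp(-qT) = 0.9873309369; exp(-rT) = 0.9603091645
Vega = S * exp(-qT) * phi(d1) * sqrt(T) = 8.8100 * 0.9873309369 * 0.2820332235 * 0.8660254038 = 2.124563


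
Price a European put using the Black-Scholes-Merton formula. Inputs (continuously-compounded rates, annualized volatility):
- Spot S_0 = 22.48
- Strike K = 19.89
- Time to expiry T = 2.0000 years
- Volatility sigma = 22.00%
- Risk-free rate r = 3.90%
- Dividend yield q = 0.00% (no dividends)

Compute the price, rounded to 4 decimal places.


Answer: Price = 0.9861

Derivation:
d1 = (ln(S/K) + (r - q + 0.5*sigma^2) * T) / (sigma * sqrt(T)) = 0.79970220
d2 = d1 - sigma * sqrt(T) = 0.48857521
exp(-rT) = 0.92496443; exp(-qT) = 1.00000000
P = K * exp(-rT) * N(-d2) - S_0 * exp(-qT) * N(-d1)
N(-d1) = 0.21194168; N(-d2) = 0.31257123
P = 19.8900 * 0.92496443 * 0.31257123 - 22.4800 * 1.00000000 * 0.21194168 = 0.9861


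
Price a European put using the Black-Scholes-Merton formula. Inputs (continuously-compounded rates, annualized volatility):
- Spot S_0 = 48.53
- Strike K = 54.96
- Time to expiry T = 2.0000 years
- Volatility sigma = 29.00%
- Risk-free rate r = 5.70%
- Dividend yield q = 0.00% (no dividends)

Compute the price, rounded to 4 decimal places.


Answer: Price = 8.1830

Derivation:
d1 = (ln(S/K) + (r - q + 0.5*sigma^2) * T) / (sigma * sqrt(T)) = 0.17964539
d2 = d1 - sigma * sqrt(T) = -0.23047654
exp(-rT) = 0.89225796; exp(-qT) = 1.00000000
P = K * exp(-rT) * N(-d2) - S_0 * exp(-qT) * N(-d1)
N(-d1) = 0.42871548; N(-d2) = 0.59113925
P = 54.9600 * 0.89225796 * 0.59113925 - 48.5300 * 1.00000000 * 0.42871548 = 8.1830


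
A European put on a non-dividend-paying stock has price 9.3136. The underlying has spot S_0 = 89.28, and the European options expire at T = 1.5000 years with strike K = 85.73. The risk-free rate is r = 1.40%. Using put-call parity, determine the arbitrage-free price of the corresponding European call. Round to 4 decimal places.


Put-call parity: C - P = S_0 * exp(-qT) - K * exp(-rT).
S_0 * exp(-qT) = 89.2800 * 1.00000000 = 89.28000000
K * exp(-rT) = 85.7300 * 0.97921896 = 83.94844183
C = P + S*exp(-qT) - K*exp(-rT)
C = 9.3136 + 89.28000000 - 83.94844183 = 14.6452

Answer: Call price = 14.6452


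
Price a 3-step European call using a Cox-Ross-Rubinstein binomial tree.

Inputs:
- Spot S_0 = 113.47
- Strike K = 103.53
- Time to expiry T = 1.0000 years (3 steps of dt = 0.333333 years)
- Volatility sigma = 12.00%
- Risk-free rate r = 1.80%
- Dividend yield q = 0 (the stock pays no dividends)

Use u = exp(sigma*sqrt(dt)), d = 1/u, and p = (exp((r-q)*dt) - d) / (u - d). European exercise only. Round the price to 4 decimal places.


dt = T/N = 0.333333
u = exp(sigma*sqrt(dt)) = 1.071738; d = 1/u = 0.933063
p = (exp((r-q)*dt) - d) / (u - d) = 0.526083
Discount per step: exp(-r*dt) = 0.994018
Stock lattice S(k, i) with i counting down-moves:
  k=0: S(0,0) = 113.4700
  k=1: S(1,0) = 121.6102; S(1,1) = 105.8747
  k=2: S(2,0) = 130.3343; S(2,1) = 113.4700; S(2,2) = 98.7878
  k=3: S(3,0) = 139.6843; S(3,1) = 121.6102; S(3,2) = 105.8747; S(3,3) = 92.1753
Terminal payoffs V(N, i) = max(S_T - K, 0):
  V(3,0) = 36.154259; V(3,1) = 18.080160; V(3,2) = 2.344714; V(3,3) = 0.000000
Backward induction: V(k, i) = exp(-r*dt) * [p * V(k+1, i) + (1-p) * V(k+1, i+1)].
  V(2,0) = exp(-r*dt) * [p*36.154259 + (1-p)*18.080160] = 27.423602
  V(2,1) = exp(-r*dt) * [p*18.080160 + (1-p)*2.344714] = 10.559320
  V(2,2) = exp(-r*dt) * [p*2.344714 + (1-p)*0.000000] = 1.226136
  V(1,0) = exp(-r*dt) * [p*27.423602 + (1-p)*10.559320] = 19.315095
  V(1,1) = exp(-r*dt) * [p*10.559320 + (1-p)*1.226136] = 6.099460
  V(0,0) = exp(-r*dt) * [p*19.315095 + (1-p)*6.099460] = 12.973905

Answer: Price = V(0,0) = 12.9739


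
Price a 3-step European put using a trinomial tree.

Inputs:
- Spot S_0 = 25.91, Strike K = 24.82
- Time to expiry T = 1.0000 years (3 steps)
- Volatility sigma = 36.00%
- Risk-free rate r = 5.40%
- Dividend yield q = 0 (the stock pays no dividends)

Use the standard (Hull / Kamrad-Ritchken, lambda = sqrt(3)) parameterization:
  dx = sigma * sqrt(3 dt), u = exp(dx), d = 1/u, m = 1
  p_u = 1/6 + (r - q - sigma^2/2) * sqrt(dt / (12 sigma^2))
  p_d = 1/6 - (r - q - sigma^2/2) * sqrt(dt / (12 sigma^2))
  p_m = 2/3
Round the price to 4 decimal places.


dt = T/N = 0.333333; dx = sigma*sqrt(3*dt) = 0.360000
u = exp(dx) = 1.433329; d = 1/u = 0.697676
p_u = 0.161667, p_m = 0.666667, p_d = 0.171667
Discount per step: exp(-r*dt) = 0.982161
Stock lattice S(k, j) with j the centered position index:
  k=0: S(0,+0) = 25.9100
  k=1: S(1,-1) = 18.0768; S(1,+0) = 25.9100; S(1,+1) = 37.1376
  k=2: S(2,-2) = 12.6118; S(2,-1) = 18.0768; S(2,+0) = 25.9100; S(2,+1) = 37.1376; S(2,+2) = 53.2304
  k=3: S(3,-3) = 8.7989; S(3,-2) = 12.6118; S(3,-1) = 18.0768; S(3,+0) = 25.9100; S(3,+1) = 37.1376; S(3,+2) = 53.2304; S(3,+3) = 76.2966
Terminal payoffs V(N, j) = max(K - S_T, 0):
  V(3,-3) = 16.021080; V(3,-2) = 12.208249; V(3,-1) = 6.743206; V(3,+0) = 0.000000; V(3,+1) = 0.000000; V(3,+2) = 0.000000; V(3,+3) = 0.000000
Backward induction: V(k, j) = exp(-r*dt) * [p_u * V(k+1, j+1) + p_m * V(k+1, j) + p_d * V(k+1, j-1)]
  V(2,-2) = exp(-r*dt) * [p_u*6.743206 + p_m*12.208249 + p_d*16.021080] = 11.765572
  V(2,-1) = exp(-r*dt) * [p_u*0.000000 + p_m*6.743206 + p_d*12.208249] = 6.473640
  V(2,+0) = exp(-r*dt) * [p_u*0.000000 + p_m*0.000000 + p_d*6.743206] = 1.136934
  V(2,+1) = exp(-r*dt) * [p_u*0.000000 + p_m*0.000000 + p_d*0.000000] = 0.000000
  V(2,+2) = exp(-r*dt) * [p_u*0.000000 + p_m*0.000000 + p_d*0.000000] = 0.000000
  V(1,-1) = exp(-r*dt) * [p_u*1.136934 + p_m*6.473640 + p_d*11.765572] = 6.403023
  V(1,+0) = exp(-r*dt) * [p_u*0.000000 + p_m*1.136934 + p_d*6.473640] = 1.835918
  V(1,+1) = exp(-r*dt) * [p_u*0.000000 + p_m*0.000000 + p_d*1.136934] = 0.191692
  V(0,+0) = exp(-r*dt) * [p_u*0.191692 + p_m*1.835918 + p_d*6.403023] = 2.312126

Answer: Price = V(0,0) = 2.3121


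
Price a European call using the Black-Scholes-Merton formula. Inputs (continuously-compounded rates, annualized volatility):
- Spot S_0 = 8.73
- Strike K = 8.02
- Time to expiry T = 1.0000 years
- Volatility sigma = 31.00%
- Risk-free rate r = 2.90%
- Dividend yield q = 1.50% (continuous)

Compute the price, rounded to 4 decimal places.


d1 = (ln(S/K) + (r - q + 0.5*sigma^2) * T) / (sigma * sqrt(T)) = 0.47379661
d2 = d1 - sigma * sqrt(T) = 0.16379661
exp(-rT) = 0.97141646; exp(-qT) = 0.98511194
C = S_0 * exp(-qT) * N(d1) - K * exp(-rT) * N(d2)
N(d1) = 0.68217752; N(d2) = 0.56505437
C = 8.7300 * 0.98511194 * 0.68217752 - 8.0200 * 0.97141646 * 0.56505437 = 1.4645

Answer: Price = 1.4645


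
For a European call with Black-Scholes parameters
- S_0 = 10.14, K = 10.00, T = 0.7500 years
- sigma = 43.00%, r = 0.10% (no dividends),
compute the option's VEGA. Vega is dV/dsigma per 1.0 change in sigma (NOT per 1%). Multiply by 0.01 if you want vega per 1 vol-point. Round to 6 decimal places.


d1 = 0.2255436420; d2 = -0.1468472816
phi(d1) = 0.3889231548; exp(-qT) = 1.0000000000; exp(-rT) = 0.9992502812
Vega = S * exp(-qT) * phi(d1) * sqrt(T) = 10.1400 * 1.0000000000 * 0.3889231548 * 0.8660254038 = 3.415328

Answer: Vega = 3.415328


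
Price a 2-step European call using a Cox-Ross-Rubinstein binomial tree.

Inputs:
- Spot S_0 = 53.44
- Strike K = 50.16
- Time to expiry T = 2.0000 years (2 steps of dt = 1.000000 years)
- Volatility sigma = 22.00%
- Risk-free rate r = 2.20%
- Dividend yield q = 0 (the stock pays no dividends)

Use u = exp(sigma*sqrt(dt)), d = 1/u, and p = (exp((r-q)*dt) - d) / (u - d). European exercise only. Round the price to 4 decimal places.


Answer: Price = V(0,0) = 9.2755

Derivation:
dt = T/N = 1.000000
u = exp(sigma*sqrt(dt)) = 1.246077; d = 1/u = 0.802519
p = (exp((r-q)*dt) - d) / (u - d) = 0.495369
Discount per step: exp(-r*dt) = 0.978240
Stock lattice S(k, i) with i counting down-moves:
  k=0: S(0,0) = 53.4400
  k=1: S(1,0) = 66.5903; S(1,1) = 42.8866
  k=2: S(2,0) = 82.9767; S(2,1) = 53.4400; S(2,2) = 34.4173
Terminal payoffs V(N, i) = max(S_T - K, 0):
  V(2,0) = 32.816674; V(2,1) = 3.280000; V(2,2) = 0.000000
Backward induction: V(k, i) = exp(-r*dt) * [p * V(k+1, i) + (1-p) * V(k+1, i+1)].
  V(1,0) = exp(-r*dt) * [p*32.816674 + (1-p)*3.280000] = 17.521810
  V(1,1) = exp(-r*dt) * [p*3.280000 + (1-p)*0.000000] = 1.589456
  V(0,0) = exp(-r*dt) * [p*17.521810 + (1-p)*1.589456] = 9.275532


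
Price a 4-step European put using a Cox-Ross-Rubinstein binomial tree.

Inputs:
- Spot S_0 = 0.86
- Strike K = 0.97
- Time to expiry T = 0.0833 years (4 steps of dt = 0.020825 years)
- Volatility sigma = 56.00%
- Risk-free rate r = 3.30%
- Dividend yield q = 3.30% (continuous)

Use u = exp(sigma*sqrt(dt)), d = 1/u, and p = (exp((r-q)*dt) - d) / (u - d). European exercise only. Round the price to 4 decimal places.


Answer: Price = V(0,0) = 0.1306

Derivation:
dt = T/N = 0.020825
u = exp(sigma*sqrt(dt)) = 1.084168; d = 1/u = 0.922366
p = (exp((r-q)*dt) - d) / (u - d) = 0.479808
Discount per step: exp(-r*dt) = 0.999313
Stock lattice S(k, i) with i counting down-moves:
  k=0: S(0,0) = 0.8600
  k=1: S(1,0) = 0.9324; S(1,1) = 0.7932
  k=2: S(2,0) = 1.0109; S(2,1) = 0.8600; S(2,2) = 0.7317
  k=3: S(3,0) = 1.0959; S(3,1) = 0.9324; S(3,2) = 0.7932; S(3,3) = 0.6749
  k=4: S(4,0) = 1.1882; S(4,1) = 1.0109; S(4,2) = 0.8600; S(4,3) = 0.7317; S(4,4) = 0.6225
Terminal payoffs V(N, i) = max(K - S_T, 0):
  V(4,0) = 0.000000; V(4,1) = 0.000000; V(4,2) = 0.110000; V(4,3) = 0.238347; V(4,4) = 0.347539
Backward induction: V(k, i) = exp(-r*dt) * [p * V(k+1, i) + (1-p) * V(k+1, i+1)].
  V(3,0) = exp(-r*dt) * [p*0.000000 + (1-p)*0.000000] = 0.000000
  V(3,1) = exp(-r*dt) * [p*0.000000 + (1-p)*0.110000] = 0.057182
  V(3,2) = exp(-r*dt) * [p*0.110000 + (1-p)*0.238347] = 0.176644
  V(3,3) = exp(-r*dt) * [p*0.238347 + (1-p)*0.347539] = 0.294945
  V(2,0) = exp(-r*dt) * [p*0.000000 + (1-p)*0.057182] = 0.029725
  V(2,1) = exp(-r*dt) * [p*0.057182 + (1-p)*0.176644] = 0.119243
  V(2,2) = exp(-r*dt) * [p*0.176644 + (1-p)*0.294945] = 0.238019
  V(1,0) = exp(-r*dt) * [p*0.029725 + (1-p)*0.119243] = 0.076239
  V(1,1) = exp(-r*dt) * [p*0.119243 + (1-p)*0.238019] = 0.180905
  V(0,0) = exp(-r*dt) * [p*0.076239 + (1-p)*0.180905] = 0.130596


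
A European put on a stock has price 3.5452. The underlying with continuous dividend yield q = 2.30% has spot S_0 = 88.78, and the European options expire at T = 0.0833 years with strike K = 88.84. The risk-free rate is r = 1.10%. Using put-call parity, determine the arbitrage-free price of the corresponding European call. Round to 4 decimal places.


Answer: Call price = 3.3966

Derivation:
Put-call parity: C - P = S_0 * exp(-qT) - K * exp(-rT).
S_0 * exp(-qT) = 88.7800 * 0.99808593 = 88.61006924
K * exp(-rT) = 88.8400 * 0.99908412 = 88.75863319
C = P + S*exp(-qT) - K*exp(-rT)
C = 3.5452 + 88.61006924 - 88.75863319 = 3.3966


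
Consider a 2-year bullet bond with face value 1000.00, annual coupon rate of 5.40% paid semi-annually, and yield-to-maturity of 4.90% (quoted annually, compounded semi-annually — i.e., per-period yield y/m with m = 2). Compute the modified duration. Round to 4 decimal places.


Answer: Modified duration = 1.8769

Derivation:
Coupon per period c = face * coupon_rate / m = 27.000000
Periods per year m = 2; per-period yield y/m = 0.024500
Number of cashflows N = 4
Cashflows (t years, CF_t, discount factor 1/(1+y/m)^(m*t), PV):
  t = 0.5000: CF_t = 27.000000, DF = 0.976086, PV = 26.354319
  t = 1.0000: CF_t = 27.000000, DF = 0.952744, PV = 25.724079
  t = 1.5000: CF_t = 27.000000, DF = 0.929960, PV = 25.108911
  t = 2.0000: CF_t = 1027.000000, DF = 0.907721, PV = 932.228965
Price P = sum_t PV_t = 1009.416274
First compute Macaulay numerator sum_t t * PV_t:
  t * PV_t at t = 0.5000: 13.177160
  t * PV_t at t = 1.0000: 25.724079
  t * PV_t at t = 1.5000: 37.663366
  t * PV_t at t = 2.0000: 1864.457930
Macaulay duration D = 1941.022535 / 1009.416274 = 1.922916
Modified duration = D / (1 + y/m) = 1.922916 / (1 + 0.024500) = 1.876931


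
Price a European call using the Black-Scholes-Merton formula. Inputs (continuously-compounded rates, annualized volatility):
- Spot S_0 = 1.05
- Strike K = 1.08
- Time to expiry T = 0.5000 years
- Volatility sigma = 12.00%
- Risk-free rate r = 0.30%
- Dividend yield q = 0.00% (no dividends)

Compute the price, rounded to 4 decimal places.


d1 = (ln(S/K) + (r - q + 0.5*sigma^2) * T) / (sigma * sqrt(T)) = -0.27189289
d2 = d1 - sigma * sqrt(T) = -0.35674571
exp(-rT) = 0.99850112; exp(-qT) = 1.00000000
C = S_0 * exp(-qT) * N(d1) - K * exp(-rT) * N(d2)
N(d1) = 0.39285219; N(d2) = 0.36064109
C = 1.0500 * 1.00000000 * 0.39285219 - 1.0800 * 0.99850112 * 0.36064109 = 0.0236

Answer: Price = 0.0236


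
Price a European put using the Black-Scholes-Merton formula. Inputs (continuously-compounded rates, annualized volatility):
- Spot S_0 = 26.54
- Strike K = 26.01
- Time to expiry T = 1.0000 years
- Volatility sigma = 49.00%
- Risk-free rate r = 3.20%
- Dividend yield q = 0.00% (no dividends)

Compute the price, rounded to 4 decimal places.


d1 = (ln(S/K) + (r - q + 0.5*sigma^2) * T) / (sigma * sqrt(T)) = 0.35147337
d2 = d1 - sigma * sqrt(T) = -0.13852663
exp(-rT) = 0.96850658; exp(-qT) = 1.00000000
P = K * exp(-rT) * N(-d2) - S_0 * exp(-qT) * N(-d1)
N(-d1) = 0.36261663; N(-d2) = 0.55508789
P = 26.0100 * 0.96850658 * 0.55508789 - 26.5400 * 1.00000000 * 0.36261663 = 4.3593

Answer: Price = 4.3593


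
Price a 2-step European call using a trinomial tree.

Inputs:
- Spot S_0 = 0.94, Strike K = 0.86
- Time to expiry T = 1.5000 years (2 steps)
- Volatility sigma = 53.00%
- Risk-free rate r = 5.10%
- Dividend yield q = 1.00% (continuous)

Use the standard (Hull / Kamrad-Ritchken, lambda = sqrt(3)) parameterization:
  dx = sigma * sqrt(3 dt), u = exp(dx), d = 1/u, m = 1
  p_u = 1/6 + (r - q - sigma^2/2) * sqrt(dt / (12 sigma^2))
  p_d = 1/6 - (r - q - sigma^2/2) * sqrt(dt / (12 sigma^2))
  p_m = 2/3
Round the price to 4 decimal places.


dt = T/N = 0.750000; dx = sigma*sqrt(3*dt) = 0.795000
u = exp(dx) = 2.214441; d = 1/u = 0.451581
p_u = 0.119756, p_m = 0.666667, p_d = 0.213577
Discount per step: exp(-r*dt) = 0.962472
Stock lattice S(k, j) with j the centered position index:
  k=0: S(0,+0) = 0.9400
  k=1: S(1,-1) = 0.4245; S(1,+0) = 0.9400; S(1,+1) = 2.0816
  k=2: S(2,-2) = 0.1917; S(2,-1) = 0.4245; S(2,+0) = 0.9400; S(2,+1) = 2.0816; S(2,+2) = 4.6095
Terminal payoffs V(N, j) = max(S_T - K, 0):
  V(2,-2) = 0.000000; V(2,-1) = 0.000000; V(2,+0) = 0.080000; V(2,+1) = 1.221575; V(2,+2) = 3.749524
Backward induction: V(k, j) = exp(-r*dt) * [p_u * V(k+1, j+1) + p_m * V(k+1, j) + p_d * V(k+1, j-1)]
  V(1,-1) = exp(-r*dt) * [p_u*0.080000 + p_m*0.000000 + p_d*0.000000] = 0.009221
  V(1,+0) = exp(-r*dt) * [p_u*1.221575 + p_m*0.080000 + p_d*0.000000] = 0.192133
  V(1,+1) = exp(-r*dt) * [p_u*3.749524 + p_m*1.221575 + p_d*0.080000] = 1.232444
  V(0,+0) = exp(-r*dt) * [p_u*1.232444 + p_m*0.192133 + p_d*0.009221] = 0.267231

Answer: Price = V(0,0) = 0.2672


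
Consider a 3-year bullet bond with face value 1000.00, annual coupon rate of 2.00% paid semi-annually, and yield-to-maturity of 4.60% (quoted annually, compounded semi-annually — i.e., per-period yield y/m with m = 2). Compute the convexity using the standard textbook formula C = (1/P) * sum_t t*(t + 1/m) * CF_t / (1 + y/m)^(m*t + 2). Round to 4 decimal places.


Coupon per period c = face * coupon_rate / m = 10.000000
Periods per year m = 2; per-period yield y/m = 0.023000
Number of cashflows N = 6
Cashflows (t years, CF_t, discount factor 1/(1+y/m)^(m*t), PV):
  t = 0.5000: CF_t = 10.000000, DF = 0.977517, PV = 9.775171
  t = 1.0000: CF_t = 10.000000, DF = 0.955540, PV = 9.555397
  t = 1.5000: CF_t = 10.000000, DF = 0.934056, PV = 9.340564
  t = 2.0000: CF_t = 10.000000, DF = 0.913056, PV = 9.130561
  t = 2.5000: CF_t = 10.000000, DF = 0.892528, PV = 8.925280
  t = 3.0000: CF_t = 1010.000000, DF = 0.872461, PV = 881.185965
Price P = sum_t PV_t = 927.912938
Convexity numerator sum_t t*(t + 1/m) * CF_t / (1+y/m)^(m*t + 2):
  t = 0.5000: term = 4.670282
  t = 1.0000: term = 13.695842
  t = 1.5000: term = 26.775839
  t = 2.0000: term = 43.623068
  t = 2.5000: term = 63.963442
  t = 3.0000: term = 8841.085757
Convexity = (1/P) * sum = 8993.814229 / 927.912938 = 9.692519

Answer: Convexity = 9.6925


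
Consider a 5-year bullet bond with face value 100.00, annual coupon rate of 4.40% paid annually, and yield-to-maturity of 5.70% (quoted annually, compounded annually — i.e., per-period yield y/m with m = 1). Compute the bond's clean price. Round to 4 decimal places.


Answer: Price = 94.4789

Derivation:
Coupon per period c = face * coupon_rate / m = 4.400000
Periods per year m = 1; per-period yield y/m = 0.057000
Number of cashflows N = 5
Cashflows (t years, CF_t, discount factor 1/(1+y/m)^(m*t), PV):
  t = 1.0000: CF_t = 4.400000, DF = 0.946074, PV = 4.162725
  t = 2.0000: CF_t = 4.400000, DF = 0.895056, PV = 3.938245
  t = 3.0000: CF_t = 4.400000, DF = 0.846789, PV = 3.725870
  t = 4.0000: CF_t = 4.400000, DF = 0.801125, PV = 3.524948
  t = 5.0000: CF_t = 104.400000, DF = 0.757923, PV = 79.127157
Price P = sum_t PV_t = 94.478945


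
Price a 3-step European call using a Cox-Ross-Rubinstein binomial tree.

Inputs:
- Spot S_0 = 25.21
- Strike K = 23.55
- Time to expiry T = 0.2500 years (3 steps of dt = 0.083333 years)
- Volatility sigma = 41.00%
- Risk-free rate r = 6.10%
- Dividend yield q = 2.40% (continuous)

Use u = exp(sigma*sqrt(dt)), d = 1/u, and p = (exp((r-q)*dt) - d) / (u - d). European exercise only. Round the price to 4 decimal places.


dt = T/N = 0.083333
u = exp(sigma*sqrt(dt)) = 1.125646; d = 1/u = 0.888379
p = (exp((r-q)*dt) - d) / (u - d) = 0.483461
Discount per step: exp(-r*dt) = 0.994930
Stock lattice S(k, i) with i counting down-moves:
  k=0: S(0,0) = 25.2100
  k=1: S(1,0) = 28.3775; S(1,1) = 22.3960
  k=2: S(2,0) = 31.9430; S(2,1) = 25.2100; S(2,2) = 19.8962
  k=3: S(3,0) = 35.9565; S(3,1) = 28.3775; S(3,2) = 22.3960; S(3,3) = 17.6753
Terminal payoffs V(N, i) = max(S_T - K, 0):
  V(3,0) = 12.406546; V(3,1) = 4.827527; V(3,2) = 0.000000; V(3,3) = 0.000000
Backward induction: V(k, i) = exp(-r*dt) * [p * V(k+1, i) + (1-p) * V(k+1, i+1)].
  V(2,0) = exp(-r*dt) * [p*12.406546 + (1-p)*4.827527] = 8.448628
  V(2,1) = exp(-r*dt) * [p*4.827527 + (1-p)*0.000000] = 2.322085
  V(2,2) = exp(-r*dt) * [p*0.000000 + (1-p)*0.000000] = 0.000000
  V(1,0) = exp(-r*dt) * [p*8.448628 + (1-p)*2.322085] = 5.257235
  V(1,1) = exp(-r*dt) * [p*2.322085 + (1-p)*0.000000] = 1.116944
  V(0,0) = exp(-r*dt) * [p*5.257235 + (1-p)*1.116944] = 3.102799

Answer: Price = V(0,0) = 3.1028


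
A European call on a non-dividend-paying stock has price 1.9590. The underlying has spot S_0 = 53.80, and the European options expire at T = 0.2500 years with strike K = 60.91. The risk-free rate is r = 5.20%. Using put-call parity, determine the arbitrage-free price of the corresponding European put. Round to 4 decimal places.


Put-call parity: C - P = S_0 * exp(-qT) - K * exp(-rT).
S_0 * exp(-qT) = 53.8000 * 1.00000000 = 53.80000000
K * exp(-rT) = 60.9100 * 0.98708414 = 60.12329466
P = C - S*exp(-qT) + K*exp(-rT)
P = 1.9590 - 53.80000000 + 60.12329466 = 8.2823

Answer: Put price = 8.2823


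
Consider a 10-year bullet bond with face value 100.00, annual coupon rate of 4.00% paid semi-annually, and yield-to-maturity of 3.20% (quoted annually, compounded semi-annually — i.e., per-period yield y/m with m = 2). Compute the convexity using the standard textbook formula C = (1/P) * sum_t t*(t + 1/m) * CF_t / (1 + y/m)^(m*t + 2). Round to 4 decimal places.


Answer: Convexity = 80.3242

Derivation:
Coupon per period c = face * coupon_rate / m = 2.000000
Periods per year m = 2; per-period yield y/m = 0.016000
Number of cashflows N = 20
Cashflows (t years, CF_t, discount factor 1/(1+y/m)^(m*t), PV):
  t = 0.5000: CF_t = 2.000000, DF = 0.984252, PV = 1.968504
  t = 1.0000: CF_t = 2.000000, DF = 0.968752, PV = 1.937504
  t = 1.5000: CF_t = 2.000000, DF = 0.953496, PV = 1.906992
  t = 2.0000: CF_t = 2.000000, DF = 0.938480, PV = 1.876961
  t = 2.5000: CF_t = 2.000000, DF = 0.923701, PV = 1.847402
  t = 3.0000: CF_t = 2.000000, DF = 0.909155, PV = 1.818309
  t = 3.5000: CF_t = 2.000000, DF = 0.894837, PV = 1.789674
  t = 4.0000: CF_t = 2.000000, DF = 0.880745, PV = 1.761491
  t = 4.5000: CF_t = 2.000000, DF = 0.866875, PV = 1.733751
  t = 5.0000: CF_t = 2.000000, DF = 0.853224, PV = 1.706447
  t = 5.5000: CF_t = 2.000000, DF = 0.839787, PV = 1.679574
  t = 6.0000: CF_t = 2.000000, DF = 0.826562, PV = 1.653124
  t = 6.5000: CF_t = 2.000000, DF = 0.813545, PV = 1.627091
  t = 7.0000: CF_t = 2.000000, DF = 0.800734, PV = 1.601467
  t = 7.5000: CF_t = 2.000000, DF = 0.788124, PV = 1.576247
  t = 8.0000: CF_t = 2.000000, DF = 0.775712, PV = 1.551425
  t = 8.5000: CF_t = 2.000000, DF = 0.763496, PV = 1.526993
  t = 9.0000: CF_t = 2.000000, DF = 0.751473, PV = 1.502946
  t = 9.5000: CF_t = 2.000000, DF = 0.739639, PV = 1.479277
  t = 10.0000: CF_t = 102.000000, DF = 0.727991, PV = 74.255053
Price P = sum_t PV_t = 106.800232
Convexity numerator sum_t t*(t + 1/m) * CF_t / (1+y/m)^(m*t + 2):
  t = 0.5000: term = 0.953496
  t = 1.0000: term = 2.815441
  t = 1.5000: term = 5.542207
  t = 2.0000: term = 9.091546
  t = 2.5000: term = 13.422558
  t = 3.0000: term = 18.495651
  t = 3.5000: term = 24.272508
  t = 4.0000: term = 30.716054
  t = 4.5000: term = 37.790421
  t = 5.0000: term = 45.460917
  t = 5.5000: term = 53.693997
  t = 6.0000: term = 62.457226
  t = 6.5000: term = 71.719256
  t = 7.0000: term = 81.449791
  t = 7.5000: term = 91.619562
  t = 8.0000: term = 102.200299
  t = 8.5000: term = 113.164701
  t = 9.0000: term = 124.486412
  t = 9.5000: term = 136.139996
  t = 10.0000: term = 7553.146286
Convexity = (1/P) * sum = 8578.638325 / 106.800232 = 80.324154


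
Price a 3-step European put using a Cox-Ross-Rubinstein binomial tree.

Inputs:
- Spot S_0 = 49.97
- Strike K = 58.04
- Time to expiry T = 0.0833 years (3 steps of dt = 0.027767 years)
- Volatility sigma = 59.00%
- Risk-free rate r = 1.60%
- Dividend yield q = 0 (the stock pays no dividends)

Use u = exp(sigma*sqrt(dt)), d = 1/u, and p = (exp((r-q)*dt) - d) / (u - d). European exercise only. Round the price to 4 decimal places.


dt = T/N = 0.027767
u = exp(sigma*sqrt(dt)) = 1.103309; d = 1/u = 0.906365
p = (exp((r-q)*dt) - d) / (u - d) = 0.477698
Discount per step: exp(-r*dt) = 0.999556
Stock lattice S(k, i) with i counting down-moves:
  k=0: S(0,0) = 49.9700
  k=1: S(1,0) = 55.1323; S(1,1) = 45.2910
  k=2: S(2,0) = 60.8280; S(2,1) = 49.9700; S(2,2) = 41.0502
  k=3: S(3,0) = 67.1121; S(3,1) = 55.1323; S(3,2) = 45.2910; S(3,3) = 37.2064
Terminal payoffs V(N, i) = max(K - S_T, 0):
  V(3,0) = 0.000000; V(3,1) = 2.907659; V(3,2) = 12.748963; V(3,3) = 20.833561
Backward induction: V(k, i) = exp(-r*dt) * [p * V(k+1, i) + (1-p) * V(k+1, i+1)].
  V(2,0) = exp(-r*dt) * [p*0.000000 + (1-p)*2.907659] = 1.518003
  V(2,1) = exp(-r*dt) * [p*2.907659 + (1-p)*12.748963] = 8.044220
  V(2,2) = exp(-r*dt) * [p*12.748963 + (1-p)*20.833561] = 16.964029
  V(1,0) = exp(-r*dt) * [p*1.518003 + (1-p)*8.044220] = 4.924473
  V(1,1) = exp(-r*dt) * [p*8.044220 + (1-p)*16.964029] = 12.697415
  V(0,0) = exp(-r*dt) * [p*4.924473 + (1-p)*12.697415] = 8.980308

Answer: Price = V(0,0) = 8.9803


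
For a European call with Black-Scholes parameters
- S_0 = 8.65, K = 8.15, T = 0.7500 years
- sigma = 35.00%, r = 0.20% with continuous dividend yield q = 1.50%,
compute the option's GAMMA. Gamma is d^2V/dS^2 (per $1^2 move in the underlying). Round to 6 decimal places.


d1 = 0.3158234431; d2 = 0.0127145518
phi(d1) = 0.3795341282; exp(-qT) = 0.9888130446; exp(-rT) = 0.9985011244
Gamma = exp(-qT) * phi(d1) / (S * sigma * sqrt(T)) = 0.9888130446 * 0.3795341282 / (8.6500 * 0.3500 * 0.8660254038) = 0.143136

Answer: Gamma = 0.143136


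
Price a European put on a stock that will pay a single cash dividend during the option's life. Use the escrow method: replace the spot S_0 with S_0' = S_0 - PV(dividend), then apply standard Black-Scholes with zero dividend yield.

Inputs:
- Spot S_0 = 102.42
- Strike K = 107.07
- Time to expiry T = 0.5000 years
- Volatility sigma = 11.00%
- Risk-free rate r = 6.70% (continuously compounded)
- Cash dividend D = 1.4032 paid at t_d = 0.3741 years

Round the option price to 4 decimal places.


PV(D) = D * exp(-r * t_d) = 1.4032 * 0.97524681 = 1.36846633
S_0' = S_0 - PV(D) = 102.4200 - 1.36846633 = 101.05153367
d1 = (ln(S_0'/K) + (r + sigma^2/2)*T) / (sigma*sqrt(T)) = -0.27419293
d2 = d1 - sigma*sqrt(T) = -0.35197468
exp(-rT) = 0.96705491
N(-d1) = 0.60803182; N(-d2) = 0.63757137
P = K * exp(-rT) * N(-d2) - S_0' * N(-d1) = 107.0700 * 0.96705491 * 0.63757137 - 101.05153367 * 0.60803182 = 4.5732

Answer: Price = 4.5732


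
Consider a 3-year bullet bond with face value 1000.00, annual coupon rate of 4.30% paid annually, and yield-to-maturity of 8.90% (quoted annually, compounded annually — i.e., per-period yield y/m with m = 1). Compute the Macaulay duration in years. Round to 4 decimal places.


Coupon per period c = face * coupon_rate / m = 43.000000
Periods per year m = 1; per-period yield y/m = 0.089000
Number of cashflows N = 3
Cashflows (t years, CF_t, discount factor 1/(1+y/m)^(m*t), PV):
  t = 1.0000: CF_t = 43.000000, DF = 0.918274, PV = 39.485767
  t = 2.0000: CF_t = 43.000000, DF = 0.843226, PV = 36.258739
  t = 3.0000: CF_t = 1043.000000, DF = 0.774313, PV = 807.608106
Price P = sum_t PV_t = 883.352611
Macaulay numerator sum_t t * PV_t:
  t * PV_t at t = 1.0000: 39.485767
  t * PV_t at t = 2.0000: 72.517478
  t * PV_t at t = 3.0000: 2422.824317
Macaulay duration D = (sum_t t * PV_t) / P = 2534.827562 / 883.352611 = 2.869553

Answer: Macaulay duration = 2.8696 years


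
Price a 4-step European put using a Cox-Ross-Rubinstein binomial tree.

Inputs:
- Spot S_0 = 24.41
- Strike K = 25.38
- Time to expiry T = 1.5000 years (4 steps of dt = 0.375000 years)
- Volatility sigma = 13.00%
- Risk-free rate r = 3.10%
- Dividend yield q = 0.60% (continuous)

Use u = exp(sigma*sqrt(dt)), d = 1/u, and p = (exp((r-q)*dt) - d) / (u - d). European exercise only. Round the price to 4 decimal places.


Answer: Price = V(0,0) = 1.5903

Derivation:
dt = T/N = 0.375000
u = exp(sigma*sqrt(dt)) = 1.082863; d = 1/u = 0.923478
p = (exp((r-q)*dt) - d) / (u - d) = 0.539205
Discount per step: exp(-r*dt) = 0.988442
Stock lattice S(k, i) with i counting down-moves:
  k=0: S(0,0) = 24.4100
  k=1: S(1,0) = 26.4327; S(1,1) = 22.5421
  k=2: S(2,0) = 28.6230; S(2,1) = 24.4100; S(2,2) = 20.8171
  k=3: S(3,0) = 30.9948; S(3,1) = 26.4327; S(3,2) = 22.5421; S(3,3) = 19.2242
  k=4: S(4,0) = 33.5631; S(4,1) = 28.6230; S(4,2) = 24.4100; S(4,3) = 20.8171; S(4,4) = 17.7531
Terminal payoffs V(N, i) = max(K - S_T, 0):
  V(4,0) = 0.000000; V(4,1) = 0.000000; V(4,2) = 0.970000; V(4,3) = 4.562873; V(4,4) = 7.626917
Backward induction: V(k, i) = exp(-r*dt) * [p * V(k+1, i) + (1-p) * V(k+1, i+1)].
  V(3,0) = exp(-r*dt) * [p*0.000000 + (1-p)*0.000000] = 0.000000
  V(3,1) = exp(-r*dt) * [p*0.000000 + (1-p)*0.970000] = 0.441805
  V(3,2) = exp(-r*dt) * [p*0.970000 + (1-p)*4.562873] = 2.595233
  V(3,3) = exp(-r*dt) * [p*4.562873 + (1-p)*7.626917] = 5.905715
  V(2,0) = exp(-r*dt) * [p*0.000000 + (1-p)*0.441805] = 0.201229
  V(2,1) = exp(-r*dt) * [p*0.441805 + (1-p)*2.595233] = 1.417520
  V(2,2) = exp(-r*dt) * [p*2.595233 + (1-p)*5.905715] = 4.073062
  V(1,0) = exp(-r*dt) * [p*0.201229 + (1-p)*1.417520] = 0.752886
  V(1,1) = exp(-r*dt) * [p*1.417520 + (1-p)*4.073062] = 2.610655
  V(0,0) = exp(-r*dt) * [p*0.752886 + (1-p)*2.610655] = 1.590342


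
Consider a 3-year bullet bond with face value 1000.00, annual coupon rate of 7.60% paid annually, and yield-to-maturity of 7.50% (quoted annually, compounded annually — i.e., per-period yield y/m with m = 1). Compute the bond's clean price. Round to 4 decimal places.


Answer: Price = 1002.6005

Derivation:
Coupon per period c = face * coupon_rate / m = 76.000000
Periods per year m = 1; per-period yield y/m = 0.075000
Number of cashflows N = 3
Cashflows (t years, CF_t, discount factor 1/(1+y/m)^(m*t), PV):
  t = 1.0000: CF_t = 76.000000, DF = 0.930233, PV = 70.697674
  t = 2.0000: CF_t = 76.000000, DF = 0.865333, PV = 65.765279
  t = 3.0000: CF_t = 1076.000000, DF = 0.804961, PV = 866.137573
Price P = sum_t PV_t = 1002.600526
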